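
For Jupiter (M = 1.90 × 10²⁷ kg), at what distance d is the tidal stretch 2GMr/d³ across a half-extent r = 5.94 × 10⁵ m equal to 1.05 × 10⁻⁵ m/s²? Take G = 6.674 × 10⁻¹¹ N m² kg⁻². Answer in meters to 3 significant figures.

2.43 × 10⁹ m

2GMr/d³ = a_tidal  ⇒  d = (2GMr / a_tidal)^(1/3)
d = (2 × 6.674×10⁻¹¹ × (1.90 × 10²⁷) × (5.94 × 10⁵) / (1.05 × 10⁻⁵))^(1/3)
  = 2.43 × 10⁹ m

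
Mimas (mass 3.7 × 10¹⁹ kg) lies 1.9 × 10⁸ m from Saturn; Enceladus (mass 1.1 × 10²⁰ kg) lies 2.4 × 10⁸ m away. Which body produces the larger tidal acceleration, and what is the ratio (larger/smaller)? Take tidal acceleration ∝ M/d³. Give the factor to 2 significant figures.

The tide-raising term goes as M/d³ (the gradient of a 1/d² field).
Mimas: (3.7 × 10¹⁹) / (1.9 × 10⁸)³ = 5.394 × 10⁻⁶
Enceladus: (1.1 × 10²⁰) / (2.4 × 10⁸)³ = 7.957 × 10⁻⁶
Ratio (larger/smaller) = 1.5

Enceladus, by a factor of ≈ 1.5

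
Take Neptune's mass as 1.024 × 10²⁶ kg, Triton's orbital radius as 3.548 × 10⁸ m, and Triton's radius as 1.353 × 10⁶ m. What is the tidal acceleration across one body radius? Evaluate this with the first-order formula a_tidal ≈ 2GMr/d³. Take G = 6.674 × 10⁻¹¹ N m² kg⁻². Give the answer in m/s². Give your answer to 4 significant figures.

a_tidal = 2GMr/d³
        = 2 × (6.674 × 10⁻¹¹) × (1.024 × 10²⁶) × (1.353 × 10⁶) / (3.548 × 10⁸)³
        = 4.141 × 10⁻⁴ m/s²

4.141 × 10⁻⁴ m/s²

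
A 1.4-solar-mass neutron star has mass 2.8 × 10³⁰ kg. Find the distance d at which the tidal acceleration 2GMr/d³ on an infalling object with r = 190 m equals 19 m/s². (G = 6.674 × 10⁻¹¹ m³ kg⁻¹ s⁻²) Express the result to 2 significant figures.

1.6 × 10⁷ m

2GMr/d³ = a_tidal  ⇒  d = (2GMr / a_tidal)^(1/3)
d = (2 × 6.674×10⁻¹¹ × (2.8 × 10³⁰) × (190) / (19))^(1/3)
  = 1.6 × 10⁷ m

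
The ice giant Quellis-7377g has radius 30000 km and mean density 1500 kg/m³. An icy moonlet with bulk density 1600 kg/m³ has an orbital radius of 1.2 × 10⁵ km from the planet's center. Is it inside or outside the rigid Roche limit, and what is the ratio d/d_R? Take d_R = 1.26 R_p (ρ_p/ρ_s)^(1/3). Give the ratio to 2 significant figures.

d_R = 1.26 × (30000 km) × (1500/1600)^(1/3) = 37000 km
d/d_R = (1.2 × 10⁵) / (37000) = 3.2
Since d/d_R > 1, the body is outside the Roche limit.

outside; d/d_R ≈ 3.2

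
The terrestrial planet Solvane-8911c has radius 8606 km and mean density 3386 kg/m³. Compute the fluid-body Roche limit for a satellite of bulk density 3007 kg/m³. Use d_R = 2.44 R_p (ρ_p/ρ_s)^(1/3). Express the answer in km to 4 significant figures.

d_R = 2.44 × 8606 km × (3386/3007)^(1/3)
    = 21850 km

21850 km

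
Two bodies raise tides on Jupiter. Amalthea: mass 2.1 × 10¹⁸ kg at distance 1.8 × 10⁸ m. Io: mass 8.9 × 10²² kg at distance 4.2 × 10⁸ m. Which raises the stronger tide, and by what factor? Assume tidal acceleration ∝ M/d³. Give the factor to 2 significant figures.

The tide-raising term goes as M/d³ (the gradient of a 1/d² field).
Amalthea: (2.1 × 10¹⁸) / (1.8 × 10⁸)³ = 3.601 × 10⁻⁷
Io: (8.9 × 10²²) / (4.2 × 10⁸)³ = 1.201 × 10⁻³
Ratio (larger/smaller) = 3300

Io, by a factor of ≈ 3300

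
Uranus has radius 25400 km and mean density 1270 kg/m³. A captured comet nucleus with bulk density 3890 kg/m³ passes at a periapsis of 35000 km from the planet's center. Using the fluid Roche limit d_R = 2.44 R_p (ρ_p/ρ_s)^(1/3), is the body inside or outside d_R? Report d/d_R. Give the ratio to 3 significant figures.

inside; d/d_R ≈ 0.820

d_R = 2.44 × (25400 km) × (1270/3890)^(1/3) = 42680 km
d/d_R = (35000) / (42680) = 0.820
Since d/d_R < 1, the body is inside the Roche limit.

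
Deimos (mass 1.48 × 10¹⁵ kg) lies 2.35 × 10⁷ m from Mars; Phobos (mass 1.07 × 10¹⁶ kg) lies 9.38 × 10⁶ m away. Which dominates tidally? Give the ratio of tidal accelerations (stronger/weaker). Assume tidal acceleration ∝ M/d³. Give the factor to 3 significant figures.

Phobos, by a factor of ≈ 114

Compare M/d³ for the two perturbers:
Deimos: (1.48 × 10¹⁵) / (2.35 × 10⁷)³ = 1.140 × 10⁻⁷
Phobos: (1.07 × 10¹⁶) / (9.38 × 10⁶)³ = 1.297 × 10⁻⁵
Ratio (larger/smaller) = 114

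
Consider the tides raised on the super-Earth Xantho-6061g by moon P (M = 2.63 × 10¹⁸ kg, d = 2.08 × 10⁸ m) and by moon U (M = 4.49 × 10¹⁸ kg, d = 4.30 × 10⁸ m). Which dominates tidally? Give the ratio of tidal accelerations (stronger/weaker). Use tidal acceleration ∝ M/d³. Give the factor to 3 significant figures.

Tidal acceleration ∝ M/d³, so compare M/d³ for each.
Moon P: (2.63 × 10¹⁸) / (2.08 × 10⁸)³ = 2.923 × 10⁻⁷
Moon U: (4.49 × 10¹⁸) / (4.30 × 10⁸)³ = 5.647 × 10⁻⁸
Ratio (larger/smaller) = 5.18

Moon P, by a factor of ≈ 5.18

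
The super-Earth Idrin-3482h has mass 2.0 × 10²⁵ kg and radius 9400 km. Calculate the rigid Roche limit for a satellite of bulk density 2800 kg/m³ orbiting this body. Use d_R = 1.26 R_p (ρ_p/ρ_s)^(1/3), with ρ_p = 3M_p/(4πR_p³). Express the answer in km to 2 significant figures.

15000 km

ρ_p = 3M_p/(4πR_p³) = 3 × (2.0 × 10²⁵) / (4π × (9.4 × 10⁶ m)³) = 5700 kg/m³
d_R = 1.26 × 9400 km × (5700/2800)^(1/3)
    = 15000 km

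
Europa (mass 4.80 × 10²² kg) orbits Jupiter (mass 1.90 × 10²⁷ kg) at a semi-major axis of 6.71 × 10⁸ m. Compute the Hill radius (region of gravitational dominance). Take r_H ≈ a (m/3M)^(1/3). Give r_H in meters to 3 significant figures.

r_H ≈ a (m/3M)^(1/3)
    = (6.71 × 10⁸) × (4.80 × 10²² / (3 × 1.90 × 10²⁷))^(1/3)
    = 1.37 × 10⁷ m

1.37 × 10⁷ m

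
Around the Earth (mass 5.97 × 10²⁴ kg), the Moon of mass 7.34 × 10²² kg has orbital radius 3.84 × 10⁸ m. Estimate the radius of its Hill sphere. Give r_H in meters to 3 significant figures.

6.15 × 10⁷ m

r_H ≈ a (m/3M)^(1/3)
    = (3.84 × 10⁸) × (7.34 × 10²² / (3 × 5.97 × 10²⁴))^(1/3)
    = 6.15 × 10⁷ m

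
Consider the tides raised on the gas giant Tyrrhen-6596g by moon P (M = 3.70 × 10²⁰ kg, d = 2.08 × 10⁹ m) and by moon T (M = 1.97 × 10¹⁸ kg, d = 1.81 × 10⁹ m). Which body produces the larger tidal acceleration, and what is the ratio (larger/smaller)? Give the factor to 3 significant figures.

Moon P, by a factor of ≈ 124

Compare M/d³ for the two perturbers:
Moon P: (3.70 × 10²⁰) / (2.08 × 10⁹)³ = 4.112 × 10⁻⁸
Moon T: (1.97 × 10¹⁸) / (1.81 × 10⁹)³ = 3.322 × 10⁻¹⁰
Ratio (larger/smaller) = 124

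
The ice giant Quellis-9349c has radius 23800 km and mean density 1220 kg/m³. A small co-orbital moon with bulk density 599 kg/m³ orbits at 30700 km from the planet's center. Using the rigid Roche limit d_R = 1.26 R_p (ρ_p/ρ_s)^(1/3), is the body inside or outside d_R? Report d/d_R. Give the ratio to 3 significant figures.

inside; d/d_R ≈ 0.808

d_R = 1.26 × (23800 km) × (1220/599)^(1/3) = 38010 km
d/d_R = (30700) / (38010) = 0.808
Since d/d_R < 1, the body is inside the Roche limit.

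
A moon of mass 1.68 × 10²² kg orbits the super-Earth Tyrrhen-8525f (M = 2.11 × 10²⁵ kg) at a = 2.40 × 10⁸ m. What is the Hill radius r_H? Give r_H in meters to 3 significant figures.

1.54 × 10⁷ m

r_H ≈ a (m/3M)^(1/3)
    = (2.40 × 10⁸) × (1.68 × 10²² / (3 × 2.11 × 10²⁵))^(1/3)
    = 1.54 × 10⁷ m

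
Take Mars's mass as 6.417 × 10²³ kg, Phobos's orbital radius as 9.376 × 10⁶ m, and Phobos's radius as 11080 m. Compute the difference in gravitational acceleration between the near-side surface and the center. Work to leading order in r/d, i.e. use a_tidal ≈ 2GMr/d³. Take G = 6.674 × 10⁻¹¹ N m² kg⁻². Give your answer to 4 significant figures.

Δa = 2GMr/d³
   = 2 × (6.674 × 10⁻¹¹) × (6.417 × 10²³) × (11080) / (9.376 × 10⁶)³
   = 1.151 × 10⁻³ m/s²

1.151 × 10⁻³ m/s²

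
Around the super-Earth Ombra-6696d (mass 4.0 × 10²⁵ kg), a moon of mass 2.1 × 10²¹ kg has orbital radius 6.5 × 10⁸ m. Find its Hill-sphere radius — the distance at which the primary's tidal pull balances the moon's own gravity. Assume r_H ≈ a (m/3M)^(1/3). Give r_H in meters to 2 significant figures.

1.7 × 10⁷ m

r_H ≈ a (m/3M)^(1/3)
    = (6.5 × 10⁸) × (2.1 × 10²¹ / (3 × 4.0 × 10²⁵))^(1/3)
    = 1.7 × 10⁷ m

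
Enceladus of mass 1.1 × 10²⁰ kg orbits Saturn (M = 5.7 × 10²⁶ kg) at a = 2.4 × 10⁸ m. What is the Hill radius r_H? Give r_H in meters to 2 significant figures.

9.6 × 10⁵ m

r_H ≈ a (m/3M)^(1/3)
    = (2.4 × 10⁸) × (1.1 × 10²⁰ / (3 × 5.7 × 10²⁶))^(1/3)
    = 9.6 × 10⁵ m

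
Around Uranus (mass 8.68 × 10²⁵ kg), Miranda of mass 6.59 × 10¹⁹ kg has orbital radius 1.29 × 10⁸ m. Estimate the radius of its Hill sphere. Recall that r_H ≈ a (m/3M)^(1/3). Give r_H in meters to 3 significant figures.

r_H ≈ a (m/3M)^(1/3)
    = (1.29 × 10⁸) × (6.59 × 10¹⁹ / (3 × 8.68 × 10²⁵))^(1/3)
    = 8.16 × 10⁵ m

8.16 × 10⁵ m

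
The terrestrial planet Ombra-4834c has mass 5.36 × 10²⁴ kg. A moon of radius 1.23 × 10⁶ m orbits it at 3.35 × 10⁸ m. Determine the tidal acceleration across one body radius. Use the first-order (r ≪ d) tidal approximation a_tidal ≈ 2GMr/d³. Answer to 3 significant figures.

2.34 × 10⁻⁵ m/s²

Since r ≪ d, expand the inverse-square field across one radius to get the leading 2GMr/d³ term.
Δg = 2GMr/d³
   = 2 × (6.674 × 10⁻¹¹) × (5.36 × 10²⁴) × (1.23 × 10⁶) / (3.35 × 10⁸)³
   = 2.34 × 10⁻⁵ m/s²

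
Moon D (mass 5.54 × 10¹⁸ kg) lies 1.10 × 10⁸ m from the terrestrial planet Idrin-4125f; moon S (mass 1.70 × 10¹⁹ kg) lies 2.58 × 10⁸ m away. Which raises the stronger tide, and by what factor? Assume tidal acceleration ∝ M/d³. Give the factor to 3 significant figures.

Moon D, by a factor of ≈ 4.20

Tidal acceleration ∝ M/d³, so compare M/d³ for each.
Moon D: (5.54 × 10¹⁸) / (1.10 × 10⁸)³ = 4.162 × 10⁻⁶
Moon S: (1.70 × 10¹⁹) / (2.58 × 10⁸)³ = 9.899 × 10⁻⁷
Ratio (larger/smaller) = 4.20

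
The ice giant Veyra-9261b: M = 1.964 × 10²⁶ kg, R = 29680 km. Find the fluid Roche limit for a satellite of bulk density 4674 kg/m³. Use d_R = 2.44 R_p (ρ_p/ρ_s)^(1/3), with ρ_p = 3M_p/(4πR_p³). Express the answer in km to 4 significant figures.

52620 km

ρ_p = 3M_p/(4πR_p³) = 3 × (1.964 × 10²⁶) / (4π × (2.968 × 10⁷ m)³) = 1793 kg/m³
d_R = 2.44 × 29680 km × (1793/4674)^(1/3)
    = 52620 km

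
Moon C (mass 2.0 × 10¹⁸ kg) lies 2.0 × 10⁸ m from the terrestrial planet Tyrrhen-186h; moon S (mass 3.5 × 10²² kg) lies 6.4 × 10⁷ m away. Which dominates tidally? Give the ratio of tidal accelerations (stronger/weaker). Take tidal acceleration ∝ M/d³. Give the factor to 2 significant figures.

Tidal stretch scales as M/d³; compute that for each body.
Moon C: (2.0 × 10¹⁸) / (2.0 × 10⁸)³ = 2.500 × 10⁻⁷
Moon S: (3.5 × 10²²) / (6.4 × 10⁷)³ = 1.335 × 10⁻¹
Ratio (larger/smaller) = 5.3 × 10⁵

Moon S, by a factor of ≈ 5.3 × 10⁵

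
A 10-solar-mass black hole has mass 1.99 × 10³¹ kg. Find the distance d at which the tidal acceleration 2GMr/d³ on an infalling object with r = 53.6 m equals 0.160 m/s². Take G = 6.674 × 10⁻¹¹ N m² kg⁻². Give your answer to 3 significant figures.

2GMr/d³ = a_tidal  ⇒  d = (2GMr / a_tidal)^(1/3)
d = (2 × 6.674×10⁻¹¹ × (1.99 × 10³¹) × (53.6) / (0.160))^(1/3)
  = 9.62 × 10⁷ m

9.62 × 10⁷ m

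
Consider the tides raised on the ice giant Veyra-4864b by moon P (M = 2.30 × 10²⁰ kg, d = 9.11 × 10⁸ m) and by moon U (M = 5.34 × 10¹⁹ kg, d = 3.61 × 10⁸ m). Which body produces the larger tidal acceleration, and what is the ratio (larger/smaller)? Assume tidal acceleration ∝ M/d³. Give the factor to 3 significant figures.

Tidal acceleration ∝ M/d³, so compare M/d³ for each.
Moon P: (2.30 × 10²⁰) / (9.11 × 10⁸)³ = 3.042 × 10⁻⁷
Moon U: (5.34 × 10¹⁹) / (3.61 × 10⁸)³ = 1.135 × 10⁻⁶
Ratio (larger/smaller) = 3.73

Moon U, by a factor of ≈ 3.73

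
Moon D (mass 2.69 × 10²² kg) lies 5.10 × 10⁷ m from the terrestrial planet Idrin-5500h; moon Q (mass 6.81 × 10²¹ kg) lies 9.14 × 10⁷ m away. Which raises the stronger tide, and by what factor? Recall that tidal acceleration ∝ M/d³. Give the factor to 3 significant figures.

Moon D, by a factor of ≈ 22.7

The tide-raising term goes as M/d³ (the gradient of a 1/d² field).
Moon D: (2.69 × 10²²) / (5.10 × 10⁷)³ = 2.028 × 10⁻¹
Moon Q: (6.81 × 10²¹) / (9.14 × 10⁷)³ = 8.919 × 10⁻³
Ratio (larger/smaller) = 22.7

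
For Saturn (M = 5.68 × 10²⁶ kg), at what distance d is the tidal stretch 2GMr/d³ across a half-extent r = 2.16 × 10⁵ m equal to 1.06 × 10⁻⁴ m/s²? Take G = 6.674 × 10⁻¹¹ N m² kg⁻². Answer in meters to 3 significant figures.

2GMr/d³ = a_tidal  ⇒  d = (2GMr / a_tidal)^(1/3)
d = (2 × 6.674×10⁻¹¹ × (5.68 × 10²⁶) × (2.16 × 10⁵) / (1.06 × 10⁻⁴))^(1/3)
  = 5.37 × 10⁸ m

5.37 × 10⁸ m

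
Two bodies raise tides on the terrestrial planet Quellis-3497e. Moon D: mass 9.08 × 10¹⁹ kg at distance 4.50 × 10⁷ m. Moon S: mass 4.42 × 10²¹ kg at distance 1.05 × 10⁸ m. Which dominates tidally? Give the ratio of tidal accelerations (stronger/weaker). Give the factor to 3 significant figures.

Moon S, by a factor of ≈ 3.83

Compare M/d³ for the two perturbers:
Moon D: (9.08 × 10¹⁹) / (4.50 × 10⁷)³ = 9.964 × 10⁻⁴
Moon S: (4.42 × 10²¹) / (1.05 × 10⁸)³ = 3.818 × 10⁻³
Ratio (larger/smaller) = 3.83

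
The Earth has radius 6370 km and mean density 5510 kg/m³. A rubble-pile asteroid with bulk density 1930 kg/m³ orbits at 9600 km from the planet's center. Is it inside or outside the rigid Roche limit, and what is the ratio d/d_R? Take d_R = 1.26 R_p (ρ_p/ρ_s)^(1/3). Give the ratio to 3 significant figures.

d_R = 1.26 × (6370 km) × (5510/1930)^(1/3) = 11390 km
d/d_R = (9600) / (11390) = 0.843
Since d/d_R < 1, the body is inside the Roche limit.

inside; d/d_R ≈ 0.843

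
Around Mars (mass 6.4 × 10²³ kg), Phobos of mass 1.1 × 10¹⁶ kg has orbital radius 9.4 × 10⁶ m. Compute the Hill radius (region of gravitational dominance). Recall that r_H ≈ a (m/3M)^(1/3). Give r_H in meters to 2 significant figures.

1.7 × 10⁴ m

r_H ≈ a (m/3M)^(1/3)
    = (9.4 × 10⁶) × (1.1 × 10¹⁶ / (3 × 6.4 × 10²³))^(1/3)
    = 1.7 × 10⁴ m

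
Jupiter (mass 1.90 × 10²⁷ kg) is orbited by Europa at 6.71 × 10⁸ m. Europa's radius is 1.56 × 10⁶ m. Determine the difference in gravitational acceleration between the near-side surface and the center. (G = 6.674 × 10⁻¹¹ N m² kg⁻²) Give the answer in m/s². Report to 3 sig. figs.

1.31 × 10⁻³ m/s²

a_tidal = 2GMr/d³
        = 2 × (6.674 × 10⁻¹¹) × (1.90 × 10²⁷) × (1.56 × 10⁶) / (6.71 × 10⁸)³
        = 1.31 × 10⁻³ m/s²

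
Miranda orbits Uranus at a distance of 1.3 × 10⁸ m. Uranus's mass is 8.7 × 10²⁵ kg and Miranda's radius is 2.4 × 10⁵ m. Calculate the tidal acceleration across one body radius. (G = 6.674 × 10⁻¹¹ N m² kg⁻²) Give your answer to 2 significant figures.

a_tidal = 2GMr/d³
        = 2 × (6.674 × 10⁻¹¹) × (8.7 × 10²⁵) × (2.4 × 10⁵) / (1.3 × 10⁸)³
        = 1.3 × 10⁻³ m/s²

1.3 × 10⁻³ m/s²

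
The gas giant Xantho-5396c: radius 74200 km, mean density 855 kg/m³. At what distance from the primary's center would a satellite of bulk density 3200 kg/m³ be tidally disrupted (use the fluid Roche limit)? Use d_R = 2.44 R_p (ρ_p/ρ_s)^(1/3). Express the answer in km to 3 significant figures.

1.17 × 10⁵ km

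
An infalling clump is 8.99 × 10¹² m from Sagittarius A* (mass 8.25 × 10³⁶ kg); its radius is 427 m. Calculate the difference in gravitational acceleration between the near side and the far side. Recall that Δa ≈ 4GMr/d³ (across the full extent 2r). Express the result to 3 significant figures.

Δg = 4GMr/d³
   = 4 × (6.674 × 10⁻¹¹) × (8.25 × 10³⁶) × (427) / (8.99 × 10¹²)³
   = 1.29 × 10⁻⁹ m/s²

1.29 × 10⁻⁹ m/s²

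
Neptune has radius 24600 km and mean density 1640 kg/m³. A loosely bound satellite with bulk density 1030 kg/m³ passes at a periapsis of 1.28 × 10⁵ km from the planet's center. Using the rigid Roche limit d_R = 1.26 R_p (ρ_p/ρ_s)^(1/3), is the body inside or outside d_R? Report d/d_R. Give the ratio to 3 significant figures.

d_R = 1.26 × (24600 km) × (1640/1030)^(1/3) = 36190 km
d/d_R = (1.28 × 10⁵) / (36190) = 3.54
Since d/d_R > 1, the body is outside the Roche limit.

outside; d/d_R ≈ 3.54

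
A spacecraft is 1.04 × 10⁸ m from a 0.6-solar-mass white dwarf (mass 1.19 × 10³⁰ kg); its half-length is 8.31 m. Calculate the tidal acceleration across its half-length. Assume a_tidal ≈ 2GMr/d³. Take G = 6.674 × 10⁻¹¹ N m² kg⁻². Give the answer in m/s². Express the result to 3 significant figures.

1.17 × 10⁻³ m/s²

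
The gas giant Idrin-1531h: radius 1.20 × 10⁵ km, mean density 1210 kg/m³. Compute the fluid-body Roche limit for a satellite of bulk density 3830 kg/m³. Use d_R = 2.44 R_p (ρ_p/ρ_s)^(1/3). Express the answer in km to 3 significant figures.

d_R = 2.44 × 1.20 × 10⁵ km × (1210/3830)^(1/3)
    = 1.99 × 10⁵ km

1.99 × 10⁵ km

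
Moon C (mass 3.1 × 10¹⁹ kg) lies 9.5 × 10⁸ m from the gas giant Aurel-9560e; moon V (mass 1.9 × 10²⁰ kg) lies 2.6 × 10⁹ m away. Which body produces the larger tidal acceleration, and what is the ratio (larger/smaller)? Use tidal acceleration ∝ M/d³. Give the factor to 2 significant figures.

Moon C, by a factor of ≈ 3.3

Tidal acceleration ∝ M/d³, so compare M/d³ for each.
Moon C: (3.1 × 10¹⁹) / (9.5 × 10⁸)³ = 3.616 × 10⁻⁸
Moon V: (1.9 × 10²⁰) / (2.6 × 10⁹)³ = 1.081 × 10⁻⁸
Ratio (larger/smaller) = 3.3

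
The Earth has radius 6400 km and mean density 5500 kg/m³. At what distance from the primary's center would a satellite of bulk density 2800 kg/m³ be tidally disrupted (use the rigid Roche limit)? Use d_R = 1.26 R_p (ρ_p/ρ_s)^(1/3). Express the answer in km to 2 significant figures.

d_R = 1.26 × 6400 km × (5500/2800)^(1/3)
    = 10000 km

10000 km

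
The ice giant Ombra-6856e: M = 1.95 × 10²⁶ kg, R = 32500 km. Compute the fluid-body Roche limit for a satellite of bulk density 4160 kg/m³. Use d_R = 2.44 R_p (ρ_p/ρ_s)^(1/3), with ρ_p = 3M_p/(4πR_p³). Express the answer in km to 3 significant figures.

ρ_p = 3M_p/(4πR_p³) = 3 × (1.95 × 10²⁶) / (4π × (3.25 × 10⁷ m)³) = 1360 kg/m³
d_R = 2.44 × 32500 km × (1360/4160)^(1/3)
    = 54600 km

54600 km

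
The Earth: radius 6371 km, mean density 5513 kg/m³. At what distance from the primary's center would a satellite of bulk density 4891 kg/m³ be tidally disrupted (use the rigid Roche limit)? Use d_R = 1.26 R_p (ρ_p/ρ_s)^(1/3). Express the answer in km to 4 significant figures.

8354 km

d_R = 1.26 × 6371 km × (5513/4891)^(1/3)
    = 8354 km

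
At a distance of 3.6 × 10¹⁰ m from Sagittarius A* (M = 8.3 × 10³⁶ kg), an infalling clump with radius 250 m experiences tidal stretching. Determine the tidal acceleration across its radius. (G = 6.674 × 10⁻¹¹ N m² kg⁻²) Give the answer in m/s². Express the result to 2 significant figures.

5.9 × 10⁻³ m/s²

The tidal stretch is the gradient of GM/d² times the body's extent r, hence the 1/d³ dependence.
Δg = 2GMr/d³
   = 2 × (6.674 × 10⁻¹¹) × (8.3 × 10³⁶) × (250) / (3.6 × 10¹⁰)³
   = 5.9 × 10⁻³ m/s²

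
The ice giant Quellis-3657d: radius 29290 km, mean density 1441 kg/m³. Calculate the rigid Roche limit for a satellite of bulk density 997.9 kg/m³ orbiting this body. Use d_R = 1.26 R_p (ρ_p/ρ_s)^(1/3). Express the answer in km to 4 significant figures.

41710 km

d_R = 1.26 × 29290 km × (1441/997.9)^(1/3)
    = 41710 km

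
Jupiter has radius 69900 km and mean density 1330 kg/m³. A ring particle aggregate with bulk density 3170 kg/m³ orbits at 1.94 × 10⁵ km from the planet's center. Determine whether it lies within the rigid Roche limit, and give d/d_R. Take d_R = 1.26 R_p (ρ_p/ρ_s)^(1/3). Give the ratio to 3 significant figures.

d_R = 1.26 × (69900 km) × (1330/3170)^(1/3) = 65930 km
d/d_R = (1.94 × 10⁵) / (65930) = 2.94
Since d/d_R > 1, the body is outside the Roche limit.

outside; d/d_R ≈ 2.94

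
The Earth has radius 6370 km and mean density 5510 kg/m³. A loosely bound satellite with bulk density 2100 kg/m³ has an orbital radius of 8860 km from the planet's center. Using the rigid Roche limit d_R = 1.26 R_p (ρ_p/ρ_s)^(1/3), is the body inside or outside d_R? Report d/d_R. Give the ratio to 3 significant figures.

d_R = 1.26 × (6370 km) × (5510/2100)^(1/3) = 11070 km
d/d_R = (8860) / (11070) = 0.800
Since d/d_R < 1, the body is inside the Roche limit.

inside; d/d_R ≈ 0.800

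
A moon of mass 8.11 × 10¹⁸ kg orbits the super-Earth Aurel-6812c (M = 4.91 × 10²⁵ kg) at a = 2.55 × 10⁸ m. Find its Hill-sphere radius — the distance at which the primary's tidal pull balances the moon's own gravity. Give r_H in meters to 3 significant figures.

r_H ≈ a (m/3M)^(1/3)
    = (2.55 × 10⁸) × (8.11 × 10¹⁸ / (3 × 4.91 × 10²⁵))^(1/3)
    = 9.70 × 10⁵ m

9.70 × 10⁵ m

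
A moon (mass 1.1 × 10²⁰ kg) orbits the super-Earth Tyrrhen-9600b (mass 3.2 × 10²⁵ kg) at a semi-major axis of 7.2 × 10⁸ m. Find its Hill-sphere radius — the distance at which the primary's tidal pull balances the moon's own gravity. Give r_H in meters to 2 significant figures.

7.5 × 10⁶ m

r_H ≈ a (m/3M)^(1/3)
    = (7.2 × 10⁸) × (1.1 × 10²⁰ / (3 × 3.2 × 10²⁵))^(1/3)
    = 7.5 × 10⁶ m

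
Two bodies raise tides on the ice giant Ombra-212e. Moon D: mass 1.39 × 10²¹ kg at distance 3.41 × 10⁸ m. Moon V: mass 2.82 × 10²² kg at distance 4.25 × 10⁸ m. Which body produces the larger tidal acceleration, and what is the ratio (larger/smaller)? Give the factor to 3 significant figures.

Tidal acceleration ∝ M/d³, so compare M/d³ for each.
Moon D: (1.39 × 10²¹) / (3.41 × 10⁸)³ = 3.506 × 10⁻⁵
Moon V: (2.82 × 10²²) / (4.25 × 10⁸)³ = 3.674 × 10⁻⁴
Ratio (larger/smaller) = 10.5

Moon V, by a factor of ≈ 10.5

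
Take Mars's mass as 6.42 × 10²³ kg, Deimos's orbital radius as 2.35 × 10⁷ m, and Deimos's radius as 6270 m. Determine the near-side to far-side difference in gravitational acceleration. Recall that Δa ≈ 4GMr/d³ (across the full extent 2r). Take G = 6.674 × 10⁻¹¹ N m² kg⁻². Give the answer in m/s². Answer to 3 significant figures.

a_tidal = 4GMr/d³
        = 4 × (6.674 × 10⁻¹¹) × (6.42 × 10²³) × (6270) / (2.35 × 10⁷)³
        = 8.28 × 10⁻⁵ m/s²

8.28 × 10⁻⁵ m/s²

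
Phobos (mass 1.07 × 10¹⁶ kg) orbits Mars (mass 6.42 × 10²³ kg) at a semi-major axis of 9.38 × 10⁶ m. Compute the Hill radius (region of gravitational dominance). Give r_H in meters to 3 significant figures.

r_H ≈ a (m/3M)^(1/3)
    = (9.38 × 10⁶) × (1.07 × 10¹⁶ / (3 × 6.42 × 10²³))^(1/3)
    = 1.66 × 10⁴ m

1.66 × 10⁴ m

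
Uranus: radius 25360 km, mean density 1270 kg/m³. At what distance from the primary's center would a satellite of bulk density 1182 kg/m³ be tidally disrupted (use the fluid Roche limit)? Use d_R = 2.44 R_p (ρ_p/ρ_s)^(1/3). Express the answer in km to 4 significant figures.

d_R = 2.44 × 25360 km × (1270/1182)^(1/3)
    = 63380 km

63380 km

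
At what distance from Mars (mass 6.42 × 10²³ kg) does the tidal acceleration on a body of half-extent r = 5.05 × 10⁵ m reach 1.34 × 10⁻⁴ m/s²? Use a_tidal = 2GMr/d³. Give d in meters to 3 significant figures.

2GMr/d³ = a_tidal  ⇒  d = (2GMr / a_tidal)^(1/3)
d = (2 × 6.674×10⁻¹¹ × (6.42 × 10²³) × (5.05 × 10⁵) / (1.34 × 10⁻⁴))^(1/3)
  = 6.86 × 10⁷ m

6.86 × 10⁷ m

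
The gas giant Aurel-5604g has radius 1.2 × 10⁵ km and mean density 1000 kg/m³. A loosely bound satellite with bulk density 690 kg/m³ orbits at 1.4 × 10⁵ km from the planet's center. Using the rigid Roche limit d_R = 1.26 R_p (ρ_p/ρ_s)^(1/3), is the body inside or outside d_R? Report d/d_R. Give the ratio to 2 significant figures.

inside; d/d_R ≈ 0.82

d_R = 1.26 × (1.2 × 10⁵ km) × (1000/690)^(1/3) = 1.711 × 10⁵ km
d/d_R = (1.4 × 10⁵) / (1.711 × 10⁵) = 0.82
Since d/d_R < 1, the body is inside the Roche limit.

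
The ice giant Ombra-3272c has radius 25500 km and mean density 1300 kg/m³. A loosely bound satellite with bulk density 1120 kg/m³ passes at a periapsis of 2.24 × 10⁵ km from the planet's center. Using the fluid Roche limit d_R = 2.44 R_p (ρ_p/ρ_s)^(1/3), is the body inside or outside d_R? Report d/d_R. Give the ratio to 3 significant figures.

outside; d/d_R ≈ 3.43

d_R = 2.44 × (25500 km) × (1300/1120)^(1/3) = 65390 km
d/d_R = (2.24 × 10⁵) / (65390) = 3.43
Since d/d_R > 1, the body is outside the Roche limit.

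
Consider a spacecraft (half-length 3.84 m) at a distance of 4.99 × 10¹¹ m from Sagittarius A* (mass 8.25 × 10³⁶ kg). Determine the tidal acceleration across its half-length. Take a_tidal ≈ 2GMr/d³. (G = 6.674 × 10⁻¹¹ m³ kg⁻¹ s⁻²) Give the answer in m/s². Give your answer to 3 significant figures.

3.40 × 10⁻⁸ m/s²

a_tidal = 2GMr/d³
        = 2 × (6.674 × 10⁻¹¹) × (8.25 × 10³⁶) × (3.84) / (4.99 × 10¹¹)³
        = 3.40 × 10⁻⁸ m/s²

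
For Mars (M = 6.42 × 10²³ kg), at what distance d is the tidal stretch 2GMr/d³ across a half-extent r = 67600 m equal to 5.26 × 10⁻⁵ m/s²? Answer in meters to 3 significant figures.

2GMr/d³ = a_tidal  ⇒  d = (2GMr / a_tidal)^(1/3)
d = (2 × 6.674×10⁻¹¹ × (6.42 × 10²³) × (67600) / (5.26 × 10⁻⁵))^(1/3)
  = 4.79 × 10⁷ m

4.79 × 10⁷ m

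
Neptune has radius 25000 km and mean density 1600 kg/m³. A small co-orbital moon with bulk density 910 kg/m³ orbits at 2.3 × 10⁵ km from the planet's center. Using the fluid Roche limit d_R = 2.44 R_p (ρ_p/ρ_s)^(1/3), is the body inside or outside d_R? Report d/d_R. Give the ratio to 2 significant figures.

outside; d/d_R ≈ 3.1

d_R = 2.44 × (25000 km) × (1600/910)^(1/3) = 73620 km
d/d_R = (2.3 × 10⁵) / (73620) = 3.1
Since d/d_R > 1, the body is outside the Roche limit.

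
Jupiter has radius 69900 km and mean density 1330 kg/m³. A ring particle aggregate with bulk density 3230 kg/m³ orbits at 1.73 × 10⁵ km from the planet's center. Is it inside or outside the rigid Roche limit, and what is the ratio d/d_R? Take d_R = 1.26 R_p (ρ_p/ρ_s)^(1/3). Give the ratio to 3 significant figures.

d_R = 1.26 × (69900 km) × (1330/3230)^(1/3) = 65520 km
d/d_R = (1.73 × 10⁵) / (65520) = 2.64
Since d/d_R > 1, the body is outside the Roche limit.

outside; d/d_R ≈ 2.64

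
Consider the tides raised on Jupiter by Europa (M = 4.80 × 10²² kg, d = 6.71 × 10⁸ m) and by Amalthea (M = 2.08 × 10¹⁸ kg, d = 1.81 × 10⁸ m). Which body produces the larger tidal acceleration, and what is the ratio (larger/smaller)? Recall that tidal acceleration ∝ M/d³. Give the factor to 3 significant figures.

Tidal stretch scales as M/d³; compute that for each body.
Europa: (4.80 × 10²²) / (6.71 × 10⁸)³ = 1.589 × 10⁻⁴
Amalthea: (2.08 × 10¹⁸) / (1.81 × 10⁸)³ = 3.508 × 10⁻⁷
Ratio (larger/smaller) = 453

Europa, by a factor of ≈ 453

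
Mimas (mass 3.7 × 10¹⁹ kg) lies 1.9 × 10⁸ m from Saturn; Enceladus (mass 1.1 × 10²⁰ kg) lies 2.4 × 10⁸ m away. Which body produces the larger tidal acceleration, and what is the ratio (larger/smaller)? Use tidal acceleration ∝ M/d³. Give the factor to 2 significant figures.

Enceladus, by a factor of ≈ 1.5

The tide-raising term goes as M/d³ (the gradient of a 1/d² field).
Mimas: (3.7 × 10¹⁹) / (1.9 × 10⁸)³ = 5.394 × 10⁻⁶
Enceladus: (1.1 × 10²⁰) / (2.4 × 10⁸)³ = 7.957 × 10⁻⁶
Ratio (larger/smaller) = 1.5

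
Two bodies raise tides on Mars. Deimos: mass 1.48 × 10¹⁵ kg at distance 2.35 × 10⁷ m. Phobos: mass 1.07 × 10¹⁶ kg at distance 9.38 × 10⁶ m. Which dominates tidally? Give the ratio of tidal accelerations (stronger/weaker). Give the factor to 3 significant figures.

Phobos, by a factor of ≈ 114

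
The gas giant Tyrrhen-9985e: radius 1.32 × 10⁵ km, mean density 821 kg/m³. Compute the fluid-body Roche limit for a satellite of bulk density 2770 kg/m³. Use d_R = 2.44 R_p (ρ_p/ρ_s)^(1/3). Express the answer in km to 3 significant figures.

2.15 × 10⁵ km

d_R = 2.44 × 1.32 × 10⁵ km × (821/2770)^(1/3)
    = 2.15 × 10⁵ km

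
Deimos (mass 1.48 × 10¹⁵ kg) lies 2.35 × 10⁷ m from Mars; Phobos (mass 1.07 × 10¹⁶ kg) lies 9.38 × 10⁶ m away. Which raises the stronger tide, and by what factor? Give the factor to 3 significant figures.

Phobos, by a factor of ≈ 114

Tidal acceleration ∝ M/d³, so compare M/d³ for each.
Deimos: (1.48 × 10¹⁵) / (2.35 × 10⁷)³ = 1.140 × 10⁻⁷
Phobos: (1.07 × 10¹⁶) / (9.38 × 10⁶)³ = 1.297 × 10⁻⁵
Ratio (larger/smaller) = 114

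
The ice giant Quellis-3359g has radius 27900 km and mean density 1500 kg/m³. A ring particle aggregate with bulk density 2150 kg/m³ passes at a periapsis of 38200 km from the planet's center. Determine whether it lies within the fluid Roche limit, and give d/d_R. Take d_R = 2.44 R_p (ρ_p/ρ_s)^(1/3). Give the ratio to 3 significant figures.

inside; d/d_R ≈ 0.633

d_R = 2.44 × (27900 km) × (1500/2150)^(1/3) = 60380 km
d/d_R = (38200) / (60380) = 0.633
Since d/d_R < 1, the body is inside the Roche limit.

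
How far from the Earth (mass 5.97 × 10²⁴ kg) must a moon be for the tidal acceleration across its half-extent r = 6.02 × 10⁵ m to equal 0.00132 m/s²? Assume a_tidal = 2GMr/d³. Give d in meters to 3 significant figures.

2GMr/d³ = a_tidal  ⇒  d = (2GMr / a_tidal)^(1/3)
d = (2 × 6.674×10⁻¹¹ × (5.97 × 10²⁴) × (6.02 × 10⁵) / (0.00132))^(1/3)
  = 7.14 × 10⁷ m

7.14 × 10⁷ m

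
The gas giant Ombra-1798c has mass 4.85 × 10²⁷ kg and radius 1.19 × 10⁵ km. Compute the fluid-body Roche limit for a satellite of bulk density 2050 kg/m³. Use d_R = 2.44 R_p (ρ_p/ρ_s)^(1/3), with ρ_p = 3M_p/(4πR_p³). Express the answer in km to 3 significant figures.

2.02 × 10⁵ km

ρ_p = 3M_p/(4πR_p³) = 3 × (4.85 × 10²⁷) / (4π × (1.19 × 10⁸ m)³) = 687 kg/m³
d_R = 2.44 × 1.19 × 10⁵ km × (687/2050)^(1/3)
    = 2.02 × 10⁵ km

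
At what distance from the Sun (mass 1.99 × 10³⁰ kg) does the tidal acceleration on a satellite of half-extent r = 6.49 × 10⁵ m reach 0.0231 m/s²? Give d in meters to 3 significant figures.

2GMr/d³ = a_tidal  ⇒  d = (2GMr / a_tidal)^(1/3)
d = (2 × 6.674×10⁻¹¹ × (1.99 × 10³⁰) × (6.49 × 10⁵) / (0.0231))^(1/3)
  = 1.95 × 10⁹ m

1.95 × 10⁹ m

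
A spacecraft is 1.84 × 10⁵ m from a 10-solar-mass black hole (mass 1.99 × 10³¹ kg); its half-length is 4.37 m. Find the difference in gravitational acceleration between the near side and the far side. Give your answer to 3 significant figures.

Δa = 4GMr/d³
   = 4 × (6.674 × 10⁻¹¹) × (1.99 × 10³¹) × (4.37) / (1.84 × 10⁵)³
   = 3.73 × 10⁶ m/s²

3.73 × 10⁶ m/s²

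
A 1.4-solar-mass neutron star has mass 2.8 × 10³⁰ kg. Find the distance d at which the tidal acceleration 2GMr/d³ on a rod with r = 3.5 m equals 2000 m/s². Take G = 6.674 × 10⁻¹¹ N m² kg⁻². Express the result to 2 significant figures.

2GMr/d³ = a_tidal  ⇒  d = (2GMr / a_tidal)^(1/3)
d = (2 × 6.674×10⁻¹¹ × (2.8 × 10³⁰) × (3.5) / (2000))^(1/3)
  = 8.7 × 10⁵ m

8.7 × 10⁵ m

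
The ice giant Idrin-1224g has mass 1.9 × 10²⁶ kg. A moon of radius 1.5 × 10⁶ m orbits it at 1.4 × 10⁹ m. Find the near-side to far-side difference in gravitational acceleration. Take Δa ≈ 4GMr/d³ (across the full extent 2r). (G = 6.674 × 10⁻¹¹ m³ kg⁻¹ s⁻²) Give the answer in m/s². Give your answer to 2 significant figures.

2.8 × 10⁻⁵ m/s²

a_tidal = 4GMr/d³
        = 4 × (6.674 × 10⁻¹¹) × (1.9 × 10²⁶) × (1.5 × 10⁶) / (1.4 × 10⁹)³
        = 2.8 × 10⁻⁵ m/s²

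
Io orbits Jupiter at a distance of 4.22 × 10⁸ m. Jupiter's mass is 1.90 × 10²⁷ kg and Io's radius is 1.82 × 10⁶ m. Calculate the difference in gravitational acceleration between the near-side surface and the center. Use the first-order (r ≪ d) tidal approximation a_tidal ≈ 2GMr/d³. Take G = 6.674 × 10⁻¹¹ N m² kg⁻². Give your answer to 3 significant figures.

Since r ≪ d, expand the inverse-square field across one radius to get the leading 2GMr/d³ term.
a_tidal = 2GMr/d³
        = 2 × (6.674 × 10⁻¹¹) × (1.90 × 10²⁷) × (1.82 × 10⁶) / (4.22 × 10⁸)³
        = 6.14 × 10⁻³ m/s²

6.14 × 10⁻³ m/s²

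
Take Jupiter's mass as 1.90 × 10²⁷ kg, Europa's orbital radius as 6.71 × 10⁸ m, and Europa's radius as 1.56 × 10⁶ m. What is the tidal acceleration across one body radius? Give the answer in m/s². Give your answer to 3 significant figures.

1.31 × 10⁻³ m/s²

Differencing GM/(d−r)² and GM/d² to first order in r/d gives 2GMr/d³.
Δa = 2GMr/d³
   = 2 × (6.674 × 10⁻¹¹) × (1.90 × 10²⁷) × (1.56 × 10⁶) / (6.71 × 10⁸)³
   = 1.31 × 10⁻³ m/s²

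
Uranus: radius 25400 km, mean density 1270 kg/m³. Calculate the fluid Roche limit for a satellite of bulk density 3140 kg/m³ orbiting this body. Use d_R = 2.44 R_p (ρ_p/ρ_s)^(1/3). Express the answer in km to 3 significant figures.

45800 km

d_R = 2.44 × 25400 km × (1270/3140)^(1/3)
    = 45800 km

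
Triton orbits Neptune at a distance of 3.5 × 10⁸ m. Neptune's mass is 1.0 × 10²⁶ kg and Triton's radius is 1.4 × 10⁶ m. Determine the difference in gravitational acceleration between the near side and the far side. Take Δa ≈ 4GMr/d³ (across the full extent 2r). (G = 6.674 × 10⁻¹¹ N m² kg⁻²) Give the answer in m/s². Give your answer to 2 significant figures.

a_tidal = 4GMr/d³
        = 4 × (6.674 × 10⁻¹¹) × (1.0 × 10²⁶) × (1.4 × 10⁶) / (3.5 × 10⁸)³
        = 8.7 × 10⁻⁴ m/s²

8.7 × 10⁻⁴ m/s²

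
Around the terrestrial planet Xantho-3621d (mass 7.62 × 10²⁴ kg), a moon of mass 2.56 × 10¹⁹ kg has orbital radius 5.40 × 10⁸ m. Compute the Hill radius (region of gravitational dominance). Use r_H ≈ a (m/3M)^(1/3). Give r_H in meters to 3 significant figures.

5.61 × 10⁶ m

r_H ≈ a (m/3M)^(1/3)
    = (5.40 × 10⁸) × (2.56 × 10¹⁹ / (3 × 7.62 × 10²⁴))^(1/3)
    = 5.61 × 10⁶ m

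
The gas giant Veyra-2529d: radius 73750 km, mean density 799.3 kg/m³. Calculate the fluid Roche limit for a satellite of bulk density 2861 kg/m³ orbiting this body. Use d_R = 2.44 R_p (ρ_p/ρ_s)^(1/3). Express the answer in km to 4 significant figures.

d_R = 2.44 × 73750 km × (799.3/2861)^(1/3)
    = 1.176 × 10⁵ km

1.176 × 10⁵ km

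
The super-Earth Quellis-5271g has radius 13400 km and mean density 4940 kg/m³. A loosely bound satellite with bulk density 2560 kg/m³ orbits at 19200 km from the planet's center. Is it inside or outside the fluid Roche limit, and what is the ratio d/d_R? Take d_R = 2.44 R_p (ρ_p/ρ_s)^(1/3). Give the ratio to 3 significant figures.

inside; d/d_R ≈ 0.472

d_R = 2.44 × (13400 km) × (4940/2560)^(1/3) = 40710 km
d/d_R = (19200) / (40710) = 0.472
Since d/d_R < 1, the body is inside the Roche limit.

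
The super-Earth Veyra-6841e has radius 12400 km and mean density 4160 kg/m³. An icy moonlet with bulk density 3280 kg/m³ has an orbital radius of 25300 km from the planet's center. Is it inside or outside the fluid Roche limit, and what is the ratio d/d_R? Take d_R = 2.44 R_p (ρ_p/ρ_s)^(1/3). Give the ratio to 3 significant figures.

inside; d/d_R ≈ 0.773

d_R = 2.44 × (12400 km) × (4160/3280)^(1/3) = 32750 km
d/d_R = (25300) / (32750) = 0.773
Since d/d_R < 1, the body is inside the Roche limit.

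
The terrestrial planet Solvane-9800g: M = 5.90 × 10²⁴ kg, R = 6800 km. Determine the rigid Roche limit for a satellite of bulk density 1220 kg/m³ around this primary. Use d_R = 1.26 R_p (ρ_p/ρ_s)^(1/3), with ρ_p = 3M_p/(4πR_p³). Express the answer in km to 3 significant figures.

ρ_p = 3M_p/(4πR_p³) = 3 × (5.90 × 10²⁴) / (4π × (6.80 × 10⁶ m)³) = 4480 kg/m³
d_R = 1.26 × 6800 km × (4480/1220)^(1/3)
    = 13200 km

13200 km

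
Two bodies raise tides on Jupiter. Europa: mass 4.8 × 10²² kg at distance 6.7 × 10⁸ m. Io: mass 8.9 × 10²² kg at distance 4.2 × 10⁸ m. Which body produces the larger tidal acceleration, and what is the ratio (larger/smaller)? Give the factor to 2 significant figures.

Tidal stretch scales as M/d³; compute that for each body.
Europa: (4.8 × 10²²) / (6.7 × 10⁸)³ = 1.596 × 10⁻⁴
Io: (8.9 × 10²²) / (4.2 × 10⁸)³ = 1.201 × 10⁻³
Ratio (larger/smaller) = 7.5

Io, by a factor of ≈ 7.5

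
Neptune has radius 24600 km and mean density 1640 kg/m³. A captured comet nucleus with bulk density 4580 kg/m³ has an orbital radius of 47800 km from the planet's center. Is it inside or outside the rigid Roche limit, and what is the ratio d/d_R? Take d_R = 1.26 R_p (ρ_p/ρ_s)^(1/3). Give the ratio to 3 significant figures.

d_R = 1.26 × (24600 km) × (1640/4580)^(1/3) = 22010 km
d/d_R = (47800) / (22010) = 2.17
Since d/d_R > 1, the body is outside the Roche limit.

outside; d/d_R ≈ 2.17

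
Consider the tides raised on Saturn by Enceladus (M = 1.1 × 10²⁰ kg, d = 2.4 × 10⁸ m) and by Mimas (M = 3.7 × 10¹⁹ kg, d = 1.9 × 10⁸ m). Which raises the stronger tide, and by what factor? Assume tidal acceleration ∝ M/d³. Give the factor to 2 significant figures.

Enceladus, by a factor of ≈ 1.5

Compare M/d³ for the two perturbers:
Enceladus: (1.1 × 10²⁰) / (2.4 × 10⁸)³ = 7.957 × 10⁻⁶
Mimas: (3.7 × 10¹⁹) / (1.9 × 10⁸)³ = 5.394 × 10⁻⁶
Ratio (larger/smaller) = 1.5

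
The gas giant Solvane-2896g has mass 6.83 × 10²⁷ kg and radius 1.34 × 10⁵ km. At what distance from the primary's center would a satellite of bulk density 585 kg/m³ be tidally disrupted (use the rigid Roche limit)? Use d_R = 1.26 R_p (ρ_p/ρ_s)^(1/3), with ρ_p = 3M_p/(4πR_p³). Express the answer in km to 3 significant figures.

ρ_p = 3M_p/(4πR_p³) = 3 × (6.83 × 10²⁷) / (4π × (1.34 × 10⁸ m)³) = 678 kg/m³
d_R = 1.26 × 1.34 × 10⁵ km × (678/585)^(1/3)
    = 1.77 × 10⁵ km

1.77 × 10⁵ km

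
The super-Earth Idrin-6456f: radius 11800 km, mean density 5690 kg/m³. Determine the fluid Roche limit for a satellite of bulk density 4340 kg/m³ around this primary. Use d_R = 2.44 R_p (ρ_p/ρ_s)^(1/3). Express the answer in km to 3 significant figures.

d_R = 2.44 × 11800 km × (5690/4340)^(1/3)
    = 31500 km

31500 km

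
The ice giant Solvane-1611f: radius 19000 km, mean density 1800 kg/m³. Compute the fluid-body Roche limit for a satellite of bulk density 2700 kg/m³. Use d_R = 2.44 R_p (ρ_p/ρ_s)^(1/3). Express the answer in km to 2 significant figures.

d_R = 2.44 × 19000 km × (1800/2700)^(1/3)
    = 40000 km

40000 km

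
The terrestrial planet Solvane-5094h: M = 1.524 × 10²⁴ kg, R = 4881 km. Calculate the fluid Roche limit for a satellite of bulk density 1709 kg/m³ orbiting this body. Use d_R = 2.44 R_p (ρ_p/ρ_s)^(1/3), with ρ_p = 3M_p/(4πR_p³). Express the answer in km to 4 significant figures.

14570 km

ρ_p = 3M_p/(4πR_p³) = 3 × (1.524 × 10²⁴) / (4π × (4.881 × 10⁶ m)³) = 3129 kg/m³
d_R = 2.44 × 4881 km × (3129/1709)^(1/3)
    = 14570 km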